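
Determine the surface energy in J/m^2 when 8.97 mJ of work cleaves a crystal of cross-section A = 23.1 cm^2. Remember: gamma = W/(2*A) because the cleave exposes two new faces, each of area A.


Convert: A = 23.1 cm^2 = 0.00231 m^2, W = 8.97 mJ = 0.00897 J
Cleaving exposes two faces of area A, so total new surface = 2*A and gamma = W / (2*A)
gamma = 0.00897 / (2 * 0.00231)
gamma = 1.942 J/m^2

1.942


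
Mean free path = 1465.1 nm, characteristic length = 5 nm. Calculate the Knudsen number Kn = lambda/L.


Knudsen number Kn = lambda / L
Kn = 1465.1 / 5
Kn = 293.02

293.02


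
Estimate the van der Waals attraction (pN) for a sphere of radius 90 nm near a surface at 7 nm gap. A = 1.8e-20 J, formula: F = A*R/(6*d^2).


Convert to SI: R = 90 nm = 9e-08 m, d = 7 nm = 7e-09 m
F = A * R / (6 * d^2)
F = 1.8e-20 * 9e-08 / (6 * (7e-09)^2)
F = 5.5102e-12 N = 5.51 pN

5.51


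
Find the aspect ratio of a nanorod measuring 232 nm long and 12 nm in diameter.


Aspect ratio AR = length / diameter
AR = 232 / 12
AR = 19.33

19.33


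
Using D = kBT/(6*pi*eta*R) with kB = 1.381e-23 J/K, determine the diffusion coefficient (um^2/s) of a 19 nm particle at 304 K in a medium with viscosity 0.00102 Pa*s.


Radius R = 19/2 = 9.5 nm = 9.5e-09 m
D = kB*T / (6*pi*eta*R)
D = 1.381e-23 * 304 / (6 * pi * 0.00102 * 9.5e-09)
D = 2.29849e-11 m^2/s = 22.985 um^2/s

22.985


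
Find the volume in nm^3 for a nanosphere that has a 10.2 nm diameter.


Radius r = 10.2/2 = 5.1 nm
Volume V = (4/3) * pi * r^3
V = (4/3) * pi * (5.1)^3
V = 555.65 nm^3

555.65


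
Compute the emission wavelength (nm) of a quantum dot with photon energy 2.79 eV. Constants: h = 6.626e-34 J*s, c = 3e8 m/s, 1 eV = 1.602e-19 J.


Convert energy: E = 2.79 eV = 2.79 * 1.602e-19 = 4.46958e-19 J
lambda = h*c / E = 6.626e-34 * 3e8 / 4.46958e-19
lambda = 4.4474e-07 m = 444.7 nm

444.7


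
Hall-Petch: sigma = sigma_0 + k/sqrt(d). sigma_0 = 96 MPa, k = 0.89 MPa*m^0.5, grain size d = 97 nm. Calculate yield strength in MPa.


d = 97 nm = 9.7e-08 m
sqrt(d) = 0.0003114482
Hall-Petch contribution = k / sqrt(d) = 0.89 / 0.0003114482 = 2857.6 MPa
sigma = sigma_0 + k/sqrt(d) = 96 + 2857.6 = 2953.6 MPa

2953.6


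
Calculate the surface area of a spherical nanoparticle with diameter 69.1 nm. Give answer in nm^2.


Radius r = 69.1/2 = 34.55 nm
Surface area SA = 4 * pi * r^2
SA = 4 * pi * (34.55)^2
SA = 15000.51 nm^2

15000.51


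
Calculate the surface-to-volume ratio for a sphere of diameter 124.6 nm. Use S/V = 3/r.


Radius r = 124.6/2 = 62.3 nm
S/V = 3 / r = 3 / 62.3
S/V = 0.0482 nm^-1

0.0482


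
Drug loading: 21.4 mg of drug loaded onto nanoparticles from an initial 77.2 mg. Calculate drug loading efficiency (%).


Drug loading efficiency = (drug loaded / drug initial) * 100
DLE = 21.4 / 77.2 * 100
DLE = 0.2772 * 100
DLE = 27.72%

27.72


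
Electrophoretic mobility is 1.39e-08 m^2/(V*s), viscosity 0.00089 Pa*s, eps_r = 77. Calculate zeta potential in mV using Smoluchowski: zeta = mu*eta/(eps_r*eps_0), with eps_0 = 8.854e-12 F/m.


Smoluchowski equation: zeta = mu * eta / (eps_r * eps_0)
zeta = 1.39e-08 * 0.00089 / (77 * 8.854e-12)
zeta = 0.018146 V = 18.15 mV

18.15


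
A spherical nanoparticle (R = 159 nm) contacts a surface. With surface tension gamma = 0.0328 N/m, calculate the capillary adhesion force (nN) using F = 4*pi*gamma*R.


Convert radius: R = 159 nm = 1.59e-07 m
F = 4 * pi * gamma * R
F = 4 * pi * 0.0328 * 1.59e-07
F = 6.55361e-08 N = 65.5361 nN

65.5361


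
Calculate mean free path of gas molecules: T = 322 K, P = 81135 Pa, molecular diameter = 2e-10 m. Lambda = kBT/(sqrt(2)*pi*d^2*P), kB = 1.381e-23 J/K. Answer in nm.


Mean free path: lambda = kB*T / (sqrt(2) * pi * d^2 * P)
lambda = 1.381e-23 * 322 / (sqrt(2) * pi * (2e-10)^2 * 81135)
lambda = 3.08401e-07 m
lambda = 308.4 nm

308.4


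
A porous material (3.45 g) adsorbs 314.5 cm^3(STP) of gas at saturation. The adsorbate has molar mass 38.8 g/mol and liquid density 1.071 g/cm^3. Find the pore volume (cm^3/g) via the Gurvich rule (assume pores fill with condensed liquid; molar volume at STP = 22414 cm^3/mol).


Moles adsorbed n = V_ads / 22414 = 314.5 / 22414 = 1.403141e-02 mol
Liquid volume V_liq = n * M / rho_liq = 1.403141e-02 * 38.8 / 1.071 = 0.50833 cm^3
Specific pore volume V_pore = V_liq / m_sample = 0.50833 / 3.45
V_pore = 0.1473 cm^3/g

0.1473


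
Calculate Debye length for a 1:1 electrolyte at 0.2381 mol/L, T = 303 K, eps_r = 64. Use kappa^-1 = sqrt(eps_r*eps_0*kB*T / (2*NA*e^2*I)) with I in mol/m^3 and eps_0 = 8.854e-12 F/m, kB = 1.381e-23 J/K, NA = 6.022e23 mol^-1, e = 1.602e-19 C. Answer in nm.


Ionic strength I = 0.2381 * 1^2 * 1000 = 238.1 mol/m^3
kappa^-1 = sqrt(64 * 8.854e-12 * 1.381e-23 * 303 / (2 * 6.022e23 * (1.602e-19)^2 * 238.1))
kappa^-1 = 0.568 nm

0.568


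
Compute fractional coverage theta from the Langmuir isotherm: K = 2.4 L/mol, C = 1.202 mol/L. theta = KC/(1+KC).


Langmuir isotherm: theta = K*C / (1 + K*C)
K*C = 2.4 * 1.202 = 2.8848
theta = 2.8848 / (1 + 2.8848) = 2.8848 / 3.8848
theta = 0.7426

0.7426


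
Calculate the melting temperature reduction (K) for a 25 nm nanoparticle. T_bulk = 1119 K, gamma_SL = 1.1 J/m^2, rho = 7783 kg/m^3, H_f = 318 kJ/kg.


Radius R = 25/2 = 12.5 nm = 1.25e-08 m
Convert H_f = 318 kJ/kg = 318000 J/kg
dT = 2 * gamma_SL * T_bulk / (rho * H_f * R)
dT = 2 * 1.1 * 1119 / (7783 * 318000 * 1.25e-08)
dT = 79.6 K

79.6


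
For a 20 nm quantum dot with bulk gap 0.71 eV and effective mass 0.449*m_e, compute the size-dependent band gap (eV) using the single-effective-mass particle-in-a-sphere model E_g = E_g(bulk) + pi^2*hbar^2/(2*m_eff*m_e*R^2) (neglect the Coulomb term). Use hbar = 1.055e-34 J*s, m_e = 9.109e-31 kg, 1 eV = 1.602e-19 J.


Radius R = 20/2 nm = 1e-08 m
Confinement energy dE = pi^2 * hbar^2 / (2 * m_eff * m_e * R^2)
dE = pi^2 * (1.055e-34)^2 / (2 * 0.449 * 9.109e-31 * (1e-08)^2) J, divided by 1.602e-19 J/eV
dE = 0.0084 eV
Total band gap = E_g(bulk) + dE = 0.71 + 0.0084 = 0.7184 eV

0.7184


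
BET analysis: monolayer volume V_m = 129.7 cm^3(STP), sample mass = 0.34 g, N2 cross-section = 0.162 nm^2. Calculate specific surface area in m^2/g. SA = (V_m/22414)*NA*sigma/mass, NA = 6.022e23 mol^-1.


Number of moles in monolayer = V_m / 22414 = 129.7 / 22414 = 0.00578656
Number of molecules = moles * NA = 0.00578656 * 6.022e23
SA = molecules * sigma / mass
SA = (129.7 / 22414) * 6.022e23 * 0.162e-18 / 0.34
SA = 1660.3 m^2/g

1660.3


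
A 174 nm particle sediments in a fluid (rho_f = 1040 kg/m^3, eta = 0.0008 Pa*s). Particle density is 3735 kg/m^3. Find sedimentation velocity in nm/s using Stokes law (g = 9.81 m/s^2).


Radius R = 174/2 nm = 8.7e-08 m
Density difference = 3735 - 1040 = 2695 kg/m^3
v = 2 * R^2 * (rho_p - rho_f) * g / (9 * eta)
v = 2 * (8.7e-08)^2 * 2695 * 9.81 / (9 * 0.0008)
v = 5.55858e-08 m/s = 55.5858 nm/s

55.5858


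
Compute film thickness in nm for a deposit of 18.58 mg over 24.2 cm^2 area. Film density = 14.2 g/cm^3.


Convert: m = 18.58 mg = 1.8580e-05 kg, A = 24.2 cm^2 = 2.4200e-03 m^2, rho = 14.2 g/cm^3 = 14200 kg/m^3
t = m / (A * rho)
t = 1.8580e-05 / (2.4200e-03 * 14200)
t = 5.4068e-07 m = 540.7 nm

540.7


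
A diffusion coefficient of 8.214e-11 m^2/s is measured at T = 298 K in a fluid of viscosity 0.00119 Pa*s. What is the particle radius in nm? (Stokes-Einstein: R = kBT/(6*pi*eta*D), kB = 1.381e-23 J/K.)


Stokes-Einstein: R = kB*T / (6*pi*eta*D)
R = 1.381e-23 * 298 / (6 * pi * 0.00119 * 8.214e-11)
R = 2.23361e-09 m = 2.23 nm

2.23


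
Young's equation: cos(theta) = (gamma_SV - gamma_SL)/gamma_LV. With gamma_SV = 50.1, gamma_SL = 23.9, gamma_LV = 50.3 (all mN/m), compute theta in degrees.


cos(theta) = (gamma_SV - gamma_SL) / gamma_LV
cos(theta) = (50.1 - 23.9) / 50.3
cos(theta) = 0.520875
theta = arccos(0.520875) = 58.61 degrees

58.61


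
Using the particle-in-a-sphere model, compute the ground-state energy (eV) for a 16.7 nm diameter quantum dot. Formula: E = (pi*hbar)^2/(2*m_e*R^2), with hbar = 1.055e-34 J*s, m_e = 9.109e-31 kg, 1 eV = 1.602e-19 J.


Radius R = 16.7/2 = 8.35 nm = 8.35e-09 m
E = (pi * 1.055e-34)^2 / (2 * 9.109e-31 * (8.35e-09)^2)
E(J) = 8.64831e-22
E = E(J) / 1.602e-19 = 0.0054 eV

0.0054


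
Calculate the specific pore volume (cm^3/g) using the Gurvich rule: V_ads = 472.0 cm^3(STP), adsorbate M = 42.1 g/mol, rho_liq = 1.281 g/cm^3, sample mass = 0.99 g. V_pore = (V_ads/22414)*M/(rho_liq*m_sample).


Moles adsorbed n = V_ads / 22414 = 472.0 / 22414 = 2.105827e-02 mol
Liquid volume V_liq = n * M / rho_liq = 2.105827e-02 * 42.1 / 1.281 = 0.69208 cm^3
Specific pore volume V_pore = V_liq / m_sample = 0.69208 / 0.99
V_pore = 0.6991 cm^3/g

0.6991


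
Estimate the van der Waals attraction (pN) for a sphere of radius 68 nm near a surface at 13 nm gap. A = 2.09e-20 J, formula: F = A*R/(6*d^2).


Convert to SI: R = 68 nm = 6.8e-08 m, d = 13 nm = 1.3e-08 m
F = A * R / (6 * d^2)
F = 2.09e-20 * 6.8e-08 / (6 * (1.3e-08)^2)
F = 1.40158e-12 N = 1.402 pN

1.402


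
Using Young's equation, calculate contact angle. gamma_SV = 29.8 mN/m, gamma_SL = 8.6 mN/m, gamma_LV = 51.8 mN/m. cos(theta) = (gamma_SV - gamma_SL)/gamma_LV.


cos(theta) = (gamma_SV - gamma_SL) / gamma_LV
cos(theta) = (29.8 - 8.6) / 51.8
cos(theta) = 0.409266
theta = arccos(0.409266) = 65.84 degrees

65.84


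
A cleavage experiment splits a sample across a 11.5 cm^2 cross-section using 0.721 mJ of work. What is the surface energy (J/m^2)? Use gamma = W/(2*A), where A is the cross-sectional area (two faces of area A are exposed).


Convert: A = 11.5 cm^2 = 0.00115 m^2, W = 0.721 mJ = 0.000721 J
Cleaving exposes two faces of area A, so total new surface = 2*A and gamma = W / (2*A)
gamma = 0.000721 / (2 * 0.00115)
gamma = 0.313 J/m^2

0.313


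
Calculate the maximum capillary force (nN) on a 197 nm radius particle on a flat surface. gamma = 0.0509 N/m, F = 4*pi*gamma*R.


Convert radius: R = 197 nm = 1.97e-07 m
F = 4 * pi * gamma * R
F = 4 * pi * 0.0509 * 1.97e-07
F = 1.26007e-07 N = 126.0068 nN

126.0068


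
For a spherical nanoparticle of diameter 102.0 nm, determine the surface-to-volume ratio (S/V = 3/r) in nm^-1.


Radius r = 102.0/2 = 51 nm
S/V = 3 / r = 3 / 51
S/V = 0.0588 nm^-1

0.0588


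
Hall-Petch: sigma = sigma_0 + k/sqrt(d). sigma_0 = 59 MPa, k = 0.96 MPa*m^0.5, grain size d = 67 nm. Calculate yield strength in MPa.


d = 67 nm = 6.7e-08 m
sqrt(d) = 0.0002588436
Hall-Petch contribution = k / sqrt(d) = 0.96 / 0.0002588436 = 3708.8 MPa
sigma = sigma_0 + k/sqrt(d) = 59 + 3708.8 = 3767.8 MPa

3767.8


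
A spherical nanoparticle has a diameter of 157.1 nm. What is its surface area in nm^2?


Radius r = 157.1/2 = 78.55 nm
Surface area SA = 4 * pi * r^2
SA = 4 * pi * (78.55)^2
SA = 77535.79 nm^2

77535.79


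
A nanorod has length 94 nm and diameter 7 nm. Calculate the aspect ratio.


Aspect ratio AR = length / diameter
AR = 94 / 7
AR = 13.43

13.43


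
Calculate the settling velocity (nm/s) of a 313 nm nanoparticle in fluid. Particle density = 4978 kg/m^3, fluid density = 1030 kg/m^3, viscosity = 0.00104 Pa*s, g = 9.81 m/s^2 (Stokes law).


Radius R = 313/2 nm = 1.565e-07 m
Density difference = 4978 - 1030 = 3948 kg/m^3
v = 2 * R^2 * (rho_p - rho_f) * g / (9 * eta)
v = 2 * (1.565e-07)^2 * 3948 * 9.81 / (9 * 0.00104)
v = 2.02688e-07 m/s = 202.6884 nm/s

202.6884


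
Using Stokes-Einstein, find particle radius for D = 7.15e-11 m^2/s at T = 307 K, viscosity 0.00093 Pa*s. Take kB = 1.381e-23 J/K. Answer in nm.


Stokes-Einstein: R = kB*T / (6*pi*eta*D)
R = 1.381e-23 * 307 / (6 * pi * 0.00093 * 7.15e-11)
R = 3.38253e-09 m = 3.38 nm

3.38


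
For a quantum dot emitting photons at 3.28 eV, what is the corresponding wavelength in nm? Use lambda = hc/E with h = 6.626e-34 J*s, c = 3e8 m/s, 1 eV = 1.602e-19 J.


Convert energy: E = 3.28 eV = 3.28 * 1.602e-19 = 5.25456e-19 J
lambda = h*c / E = 6.626e-34 * 3e8 / 5.25456e-19
lambda = 3.783e-07 m = 378.3 nm

378.3


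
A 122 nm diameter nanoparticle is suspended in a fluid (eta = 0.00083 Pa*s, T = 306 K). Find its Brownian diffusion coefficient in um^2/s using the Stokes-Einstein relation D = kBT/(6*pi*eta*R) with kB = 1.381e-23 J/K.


Radius R = 122/2 = 61 nm = 6.1e-08 m
D = kB*T / (6*pi*eta*R)
D = 1.381e-23 * 306 / (6 * pi * 0.00083 * 6.1e-08)
D = 4.42798e-12 m^2/s = 4.428 um^2/s

4.428


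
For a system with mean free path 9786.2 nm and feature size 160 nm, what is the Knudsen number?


Knudsen number Kn = lambda / L
Kn = 9786.2 / 160
Kn = 61.1638

61.1638


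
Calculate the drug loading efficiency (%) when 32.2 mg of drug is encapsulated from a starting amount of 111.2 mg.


Drug loading efficiency = (drug loaded / drug initial) * 100
DLE = 32.2 / 111.2 * 100
DLE = 0.2896 * 100
DLE = 28.96%

28.96


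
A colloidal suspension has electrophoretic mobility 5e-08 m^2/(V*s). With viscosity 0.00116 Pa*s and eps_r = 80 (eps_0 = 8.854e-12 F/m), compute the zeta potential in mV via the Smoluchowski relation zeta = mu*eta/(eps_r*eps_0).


Smoluchowski equation: zeta = mu * eta / (eps_r * eps_0)
zeta = 5e-08 * 0.00116 / (80 * 8.854e-12)
zeta = 0.081884 V = 81.88 mV

81.88


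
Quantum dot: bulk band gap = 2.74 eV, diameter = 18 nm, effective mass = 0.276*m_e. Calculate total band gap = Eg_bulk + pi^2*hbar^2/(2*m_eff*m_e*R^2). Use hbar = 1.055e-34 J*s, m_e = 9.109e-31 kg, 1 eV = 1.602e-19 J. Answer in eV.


Radius R = 18/2 nm = 9e-09 m
Confinement energy dE = pi^2 * hbar^2 / (2 * m_eff * m_e * R^2)
dE = pi^2 * (1.055e-34)^2 / (2 * 0.276 * 9.109e-31 * (9e-09)^2) J, divided by 1.602e-19 J/eV
dE = 0.0168 eV
Total band gap = E_g(bulk) + dE = 2.74 + 0.0168 = 2.7568 eV

2.7568


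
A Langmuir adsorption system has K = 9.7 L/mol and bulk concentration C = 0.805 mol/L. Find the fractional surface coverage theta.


Langmuir isotherm: theta = K*C / (1 + K*C)
K*C = 9.7 * 0.805 = 7.8085
theta = 7.8085 / (1 + 7.8085) = 7.8085 / 8.8085
theta = 0.8865

0.8865


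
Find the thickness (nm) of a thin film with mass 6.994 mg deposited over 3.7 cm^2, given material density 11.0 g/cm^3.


Convert: m = 6.994 mg = 6.9940e-06 kg, A = 3.7 cm^2 = 3.7000e-04 m^2, rho = 11.0 g/cm^3 = 11000 kg/m^3
t = m / (A * rho)
t = 6.9940e-06 / (3.7000e-04 * 11000)
t = 1.7184e-06 m = 1718.4 nm

1718.4


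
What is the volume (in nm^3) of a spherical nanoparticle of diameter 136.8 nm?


Radius r = 136.8/2 = 68.4 nm
Volume V = (4/3) * pi * r^3
V = (4/3) * pi * (68.4)^3
V = 1340469.43 nm^3

1340469.43


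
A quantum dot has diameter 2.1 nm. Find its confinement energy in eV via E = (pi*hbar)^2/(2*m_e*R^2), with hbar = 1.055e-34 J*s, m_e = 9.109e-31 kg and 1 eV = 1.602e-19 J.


Radius R = 2.1/2 = 1.05 nm = 1.05e-09 m
E = (pi * 1.055e-34)^2 / (2 * 9.109e-31 * (1.05e-09)^2)
E(J) = 5.46922e-20
E = E(J) / 1.602e-19 = 0.3414 eV

0.3414


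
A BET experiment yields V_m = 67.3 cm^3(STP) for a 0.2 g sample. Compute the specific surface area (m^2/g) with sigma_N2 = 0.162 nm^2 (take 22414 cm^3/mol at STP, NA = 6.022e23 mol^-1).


Number of moles in monolayer = V_m / 22414 = 67.3 / 22414 = 0.00300259
Number of molecules = moles * NA = 0.00300259 * 6.022e23
SA = molecules * sigma / mass
SA = (67.3 / 22414) * 6.022e23 * 0.162e-18 / 0.2
SA = 1464.6 m^2/g

1464.6


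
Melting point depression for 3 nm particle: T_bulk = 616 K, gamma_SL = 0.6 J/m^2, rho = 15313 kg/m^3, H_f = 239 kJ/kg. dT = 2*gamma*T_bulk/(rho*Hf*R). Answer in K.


Radius R = 3/2 = 1.5 nm = 1.5e-09 m
Convert H_f = 239 kJ/kg = 239000 J/kg
dT = 2 * gamma_SL * T_bulk / (rho * H_f * R)
dT = 2 * 0.6 * 616 / (15313 * 239000 * 1.5e-09)
dT = 134.7 K

134.7


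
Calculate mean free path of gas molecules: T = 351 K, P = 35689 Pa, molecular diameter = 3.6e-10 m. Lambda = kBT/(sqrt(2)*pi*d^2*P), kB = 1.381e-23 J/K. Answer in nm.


Mean free path: lambda = kB*T / (sqrt(2) * pi * d^2 * P)
lambda = 1.381e-23 * 351 / (sqrt(2) * pi * (3.6e-10)^2 * 35689)
lambda = 2.35883e-07 m
lambda = 235.88 nm

235.88


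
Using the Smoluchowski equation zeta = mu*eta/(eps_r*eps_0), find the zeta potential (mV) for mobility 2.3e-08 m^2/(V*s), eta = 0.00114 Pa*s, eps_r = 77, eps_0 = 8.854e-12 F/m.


Smoluchowski equation: zeta = mu * eta / (eps_r * eps_0)
zeta = 2.3e-08 * 0.00114 / (77 * 8.854e-12)
zeta = 0.038459 V = 38.46 mV

38.46


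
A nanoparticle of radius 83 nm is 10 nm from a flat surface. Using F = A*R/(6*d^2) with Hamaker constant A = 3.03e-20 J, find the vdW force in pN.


Convert to SI: R = 83 nm = 8.3e-08 m, d = 10 nm = 1e-08 m
F = A * R / (6 * d^2)
F = 3.03e-20 * 8.3e-08 / (6 * (1e-08)^2)
F = 4.1915e-12 N = 4.191 pN

4.191


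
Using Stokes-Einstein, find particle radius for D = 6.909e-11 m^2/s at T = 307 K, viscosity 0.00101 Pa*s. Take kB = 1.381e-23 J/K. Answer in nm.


Stokes-Einstein: R = kB*T / (6*pi*eta*D)
R = 1.381e-23 * 307 / (6 * pi * 0.00101 * 6.909e-11)
R = 3.22325e-09 m = 3.22 nm

3.22


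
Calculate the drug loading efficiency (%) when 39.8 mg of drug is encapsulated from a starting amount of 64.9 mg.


Drug loading efficiency = (drug loaded / drug initial) * 100
DLE = 39.8 / 64.9 * 100
DLE = 0.6133 * 100
DLE = 61.33%

61.33


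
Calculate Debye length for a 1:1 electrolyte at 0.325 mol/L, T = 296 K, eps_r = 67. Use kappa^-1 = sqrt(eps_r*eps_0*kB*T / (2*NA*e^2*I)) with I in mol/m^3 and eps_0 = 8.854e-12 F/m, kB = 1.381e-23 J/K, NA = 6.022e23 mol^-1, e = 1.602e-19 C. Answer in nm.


Ionic strength I = 0.325 * 1^2 * 1000 = 325 mol/m^3
kappa^-1 = sqrt(67 * 8.854e-12 * 1.381e-23 * 296 / (2 * 6.022e23 * (1.602e-19)^2 * 325))
kappa^-1 = 0.491 nm

0.491


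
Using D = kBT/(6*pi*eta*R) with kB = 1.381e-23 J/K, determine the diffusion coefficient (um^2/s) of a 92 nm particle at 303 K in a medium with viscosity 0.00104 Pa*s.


Radius R = 92/2 = 46 nm = 4.6e-08 m
D = kB*T / (6*pi*eta*R)
D = 1.381e-23 * 303 / (6 * pi * 0.00104 * 4.6e-08)
D = 4.64028e-12 m^2/s = 4.64 um^2/s

4.64


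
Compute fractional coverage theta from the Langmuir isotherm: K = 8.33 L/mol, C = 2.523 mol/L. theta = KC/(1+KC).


Langmuir isotherm: theta = K*C / (1 + K*C)
K*C = 8.33 * 2.523 = 21.01659
theta = 21.01659 / (1 + 21.01659) = 21.01659 / 22.01659
theta = 0.9546

0.9546


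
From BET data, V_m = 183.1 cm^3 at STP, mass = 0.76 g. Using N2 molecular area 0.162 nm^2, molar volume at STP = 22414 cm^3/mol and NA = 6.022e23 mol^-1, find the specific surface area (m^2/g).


Number of moles in monolayer = V_m / 22414 = 183.1 / 22414 = 0.008169
Number of molecules = moles * NA = 0.008169 * 6.022e23
SA = molecules * sigma / mass
SA = (183.1 / 22414) * 6.022e23 * 0.162e-18 / 0.76
SA = 1048.6 m^2/g

1048.6


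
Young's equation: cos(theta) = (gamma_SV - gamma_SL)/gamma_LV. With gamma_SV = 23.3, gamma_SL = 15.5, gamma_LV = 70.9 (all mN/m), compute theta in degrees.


cos(theta) = (gamma_SV - gamma_SL) / gamma_LV
cos(theta) = (23.3 - 15.5) / 70.9
cos(theta) = 0.110014
theta = arccos(0.110014) = 83.68 degrees

83.68


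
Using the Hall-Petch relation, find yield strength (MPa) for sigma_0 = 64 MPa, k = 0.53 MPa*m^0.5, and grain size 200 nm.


d = 200 nm = 2e-07 m
sqrt(d) = 0.0004472136
Hall-Petch contribution = k / sqrt(d) = 0.53 / 0.0004472136 = 1185.1 MPa
sigma = sigma_0 + k/sqrt(d) = 64 + 1185.1 = 1249.1 MPa

1249.1


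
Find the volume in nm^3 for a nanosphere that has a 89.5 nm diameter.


Radius r = 89.5/2 = 44.75 nm
Volume V = (4/3) * pi * r^3
V = (4/3) * pi * (44.75)^3
V = 375377.06 nm^3

375377.06


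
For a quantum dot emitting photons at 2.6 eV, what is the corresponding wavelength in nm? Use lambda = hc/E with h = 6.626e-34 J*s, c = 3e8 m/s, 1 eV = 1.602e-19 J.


Convert energy: E = 2.6 eV = 2.6 * 1.602e-19 = 4.1652e-19 J
lambda = h*c / E = 6.626e-34 * 3e8 / 4.1652e-19
lambda = 4.7724e-07 m = 477.2 nm

477.2


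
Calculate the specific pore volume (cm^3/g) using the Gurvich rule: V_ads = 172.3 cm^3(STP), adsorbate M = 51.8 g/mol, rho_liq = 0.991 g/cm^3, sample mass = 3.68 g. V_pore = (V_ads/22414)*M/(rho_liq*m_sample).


Moles adsorbed n = V_ads / 22414 = 172.3 / 22414 = 7.687160e-03 mol
Liquid volume V_liq = n * M / rho_liq = 7.687160e-03 * 51.8 / 0.991 = 0.40181 cm^3
Specific pore volume V_pore = V_liq / m_sample = 0.40181 / 3.68
V_pore = 0.1092 cm^3/g

0.1092


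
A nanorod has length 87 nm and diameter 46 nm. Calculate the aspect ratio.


Aspect ratio AR = length / diameter
AR = 87 / 46
AR = 1.89

1.89


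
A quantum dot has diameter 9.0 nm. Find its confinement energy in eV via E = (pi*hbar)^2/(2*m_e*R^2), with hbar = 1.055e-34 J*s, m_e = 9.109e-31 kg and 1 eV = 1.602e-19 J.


Radius R = 9.0/2 = 4.5 nm = 4.5e-09 m
E = (pi * 1.055e-34)^2 / (2 * 9.109e-31 * (4.5e-09)^2)
E(J) = 2.97769e-21
E = E(J) / 1.602e-19 = 0.0186 eV

0.0186


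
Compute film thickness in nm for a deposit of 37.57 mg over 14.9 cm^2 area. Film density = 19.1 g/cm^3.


Convert: m = 37.57 mg = 3.7570e-05 kg, A = 14.9 cm^2 = 1.4900e-03 m^2, rho = 19.1 g/cm^3 = 19100 kg/m^3
t = m / (A * rho)
t = 3.7570e-05 / (1.4900e-03 * 19100)
t = 1.3201e-06 m = 1320.1 nm

1320.1


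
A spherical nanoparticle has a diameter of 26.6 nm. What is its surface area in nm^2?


Radius r = 26.6/2 = 13.3 nm
Surface area SA = 4 * pi * r^2
SA = 4 * pi * (13.3)^2
SA = 2222.87 nm^2

2222.87


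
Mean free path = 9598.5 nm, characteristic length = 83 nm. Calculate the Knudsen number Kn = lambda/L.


Knudsen number Kn = lambda / L
Kn = 9598.5 / 83
Kn = 115.6446

115.6446


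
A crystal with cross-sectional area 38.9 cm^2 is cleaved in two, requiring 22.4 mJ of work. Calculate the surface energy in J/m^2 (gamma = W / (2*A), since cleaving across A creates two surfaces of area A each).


Convert: A = 38.9 cm^2 = 0.00389 m^2, W = 22.4 mJ = 0.0224 J
Cleaving exposes two faces of area A, so total new surface = 2*A and gamma = W / (2*A)
gamma = 0.0224 / (2 * 0.00389)
gamma = 2.879 J/m^2

2.879


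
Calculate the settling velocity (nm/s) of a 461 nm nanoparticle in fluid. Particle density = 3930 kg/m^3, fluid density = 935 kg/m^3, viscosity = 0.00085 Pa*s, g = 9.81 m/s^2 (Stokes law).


Radius R = 461/2 nm = 2.305e-07 m
Density difference = 3930 - 935 = 2995 kg/m^3
v = 2 * R^2 * (rho_p - rho_f) * g / (9 * eta)
v = 2 * (2.305e-07)^2 * 2995 * 9.81 / (9 * 0.00085)
v = 4.08109e-07 m/s = 408.1091 nm/s

408.1091


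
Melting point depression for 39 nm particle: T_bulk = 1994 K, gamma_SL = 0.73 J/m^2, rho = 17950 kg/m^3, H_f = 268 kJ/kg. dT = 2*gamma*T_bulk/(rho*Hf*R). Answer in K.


Radius R = 39/2 = 19.5 nm = 1.95e-08 m
Convert H_f = 268 kJ/kg = 268000 J/kg
dT = 2 * gamma_SL * T_bulk / (rho * H_f * R)
dT = 2 * 0.73 * 1994 / (17950 * 268000 * 1.95e-08)
dT = 31.0 K

31.0


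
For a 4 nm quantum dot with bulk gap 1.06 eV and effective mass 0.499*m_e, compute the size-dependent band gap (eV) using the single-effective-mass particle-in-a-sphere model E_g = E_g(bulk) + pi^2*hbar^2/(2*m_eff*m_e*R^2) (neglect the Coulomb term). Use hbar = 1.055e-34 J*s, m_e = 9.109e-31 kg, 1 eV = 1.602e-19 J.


Radius R = 4/2 nm = 2e-09 m
Confinement energy dE = pi^2 * hbar^2 / (2 * m_eff * m_e * R^2)
dE = pi^2 * (1.055e-34)^2 / (2 * 0.499 * 9.109e-31 * (2e-09)^2) J, divided by 1.602e-19 J/eV
dE = 0.1886 eV
Total band gap = E_g(bulk) + dE = 1.06 + 0.1886 = 1.2486 eV

1.2486


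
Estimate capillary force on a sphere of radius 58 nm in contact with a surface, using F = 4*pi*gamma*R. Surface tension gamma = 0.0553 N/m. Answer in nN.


Convert radius: R = 58 nm = 5.8e-08 m
F = 4 * pi * gamma * R
F = 4 * pi * 0.0553 * 5.8e-08
F = 4.03054e-08 N = 40.3054 nN

40.3054


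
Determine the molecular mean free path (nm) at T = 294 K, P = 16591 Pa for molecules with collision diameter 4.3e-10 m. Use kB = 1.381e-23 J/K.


Mean free path: lambda = kB*T / (sqrt(2) * pi * d^2 * P)
lambda = 1.381e-23 * 294 / (sqrt(2) * pi * (4.3e-10)^2 * 16591)
lambda = 2.97897e-07 m
lambda = 297.9 nm

297.9


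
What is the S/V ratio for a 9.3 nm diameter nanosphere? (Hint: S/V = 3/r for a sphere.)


Radius r = 9.3/2 = 4.65 nm
S/V = 3 / r = 3 / 4.65
S/V = 0.6452 nm^-1

0.6452


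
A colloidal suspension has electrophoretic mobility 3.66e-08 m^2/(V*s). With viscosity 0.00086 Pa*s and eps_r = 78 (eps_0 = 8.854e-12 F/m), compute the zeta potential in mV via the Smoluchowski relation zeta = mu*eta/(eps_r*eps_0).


Smoluchowski equation: zeta = mu * eta / (eps_r * eps_0)
zeta = 3.66e-08 * 0.00086 / (78 * 8.854e-12)
zeta = 0.045577 V = 45.58 mV

45.58


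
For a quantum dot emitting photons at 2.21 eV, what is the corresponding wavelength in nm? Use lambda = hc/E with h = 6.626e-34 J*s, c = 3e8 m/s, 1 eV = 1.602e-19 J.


Convert energy: E = 2.21 eV = 2.21 * 1.602e-19 = 3.54042e-19 J
lambda = h*c / E = 6.626e-34 * 3e8 / 3.54042e-19
lambda = 5.61459e-07 m = 561.5 nm

561.5


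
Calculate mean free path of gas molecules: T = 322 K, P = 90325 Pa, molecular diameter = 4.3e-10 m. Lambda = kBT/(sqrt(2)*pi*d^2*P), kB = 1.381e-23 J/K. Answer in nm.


Mean free path: lambda = kB*T / (sqrt(2) * pi * d^2 * P)
lambda = 1.381e-23 * 322 / (sqrt(2) * pi * (4.3e-10)^2 * 90325)
lambda = 5.99294e-08 m
lambda = 59.93 nm

59.93


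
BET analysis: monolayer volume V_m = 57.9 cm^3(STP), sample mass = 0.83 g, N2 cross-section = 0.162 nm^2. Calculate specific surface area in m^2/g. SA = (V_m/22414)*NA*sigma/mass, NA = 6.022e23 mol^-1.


Number of moles in monolayer = V_m / 22414 = 57.9 / 22414 = 0.00258321
Number of molecules = moles * NA = 0.00258321 * 6.022e23
SA = molecules * sigma / mass
SA = (57.9 / 22414) * 6.022e23 * 0.162e-18 / 0.83
SA = 303.6 m^2/g

303.6


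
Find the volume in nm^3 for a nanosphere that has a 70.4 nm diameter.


Radius r = 70.4/2 = 35.2 nm
Volume V = (4/3) * pi * r^3
V = (4/3) * pi * (35.2)^3
V = 182690.77 nm^3

182690.77


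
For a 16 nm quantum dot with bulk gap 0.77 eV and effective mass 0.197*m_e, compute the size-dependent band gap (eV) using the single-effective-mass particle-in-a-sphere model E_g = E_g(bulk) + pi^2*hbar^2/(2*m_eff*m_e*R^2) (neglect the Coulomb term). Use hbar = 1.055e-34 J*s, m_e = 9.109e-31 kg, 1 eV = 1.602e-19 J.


Radius R = 16/2 nm = 8e-09 m
Confinement energy dE = pi^2 * hbar^2 / (2 * m_eff * m_e * R^2)
dE = pi^2 * (1.055e-34)^2 / (2 * 0.197 * 9.109e-31 * (8e-09)^2) J, divided by 1.602e-19 J/eV
dE = 0.0299 eV
Total band gap = E_g(bulk) + dE = 0.77 + 0.0299 = 0.7999 eV

0.7999


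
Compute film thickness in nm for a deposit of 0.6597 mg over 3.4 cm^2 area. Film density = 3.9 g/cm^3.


Convert: m = 0.6597 mg = 6.5970e-07 kg, A = 3.4 cm^2 = 3.4000e-04 m^2, rho = 3.9 g/cm^3 = 3900 kg/m^3
t = m / (A * rho)
t = 6.5970e-07 / (3.4000e-04 * 3900)
t = 4.9751e-07 m = 497.5 nm

497.5


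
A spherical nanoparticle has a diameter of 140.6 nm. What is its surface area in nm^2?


Radius r = 140.6/2 = 70.3 nm
Surface area SA = 4 * pi * r^2
SA = 4 * pi * (70.3)^2
SA = 62104.13 nm^2

62104.13


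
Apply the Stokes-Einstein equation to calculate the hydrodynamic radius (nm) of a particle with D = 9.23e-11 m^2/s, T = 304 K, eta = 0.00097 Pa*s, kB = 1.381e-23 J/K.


Stokes-Einstein: R = kB*T / (6*pi*eta*D)
R = 1.381e-23 * 304 / (6 * pi * 0.00097 * 9.23e-11)
R = 2.48767e-09 m = 2.49 nm

2.49


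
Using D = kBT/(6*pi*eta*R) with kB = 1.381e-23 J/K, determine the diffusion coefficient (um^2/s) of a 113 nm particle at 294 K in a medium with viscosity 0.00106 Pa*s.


Radius R = 113/2 = 56.5 nm = 5.65e-08 m
D = kB*T / (6*pi*eta*R)
D = 1.381e-23 * 294 / (6 * pi * 0.00106 * 5.65e-08)
D = 3.59655e-12 m^2/s = 3.597 um^2/s

3.597


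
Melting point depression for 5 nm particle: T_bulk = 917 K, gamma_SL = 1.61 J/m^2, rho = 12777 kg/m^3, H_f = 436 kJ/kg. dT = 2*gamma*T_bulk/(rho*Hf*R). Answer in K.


Radius R = 5/2 = 2.5 nm = 2.5e-09 m
Convert H_f = 436 kJ/kg = 436000 J/kg
dT = 2 * gamma_SL * T_bulk / (rho * H_f * R)
dT = 2 * 1.61 * 917 / (12777 * 436000 * 2.5e-09)
dT = 212.0 K

212.0


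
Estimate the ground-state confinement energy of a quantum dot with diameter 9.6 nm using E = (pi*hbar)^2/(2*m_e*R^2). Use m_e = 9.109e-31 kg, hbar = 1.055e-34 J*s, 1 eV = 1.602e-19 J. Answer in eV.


Radius R = 9.6/2 = 4.8 nm = 4.8e-09 m
E = (pi * 1.055e-34)^2 / (2 * 9.109e-31 * (4.8e-09)^2)
E(J) = 2.61711e-21
E = E(J) / 1.602e-19 = 0.0163 eV

0.0163


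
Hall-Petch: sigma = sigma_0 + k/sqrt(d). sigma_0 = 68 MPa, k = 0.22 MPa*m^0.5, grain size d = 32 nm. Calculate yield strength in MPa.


d = 32 nm = 3.2e-08 m
sqrt(d) = 0.0001788854
Hall-Petch contribution = k / sqrt(d) = 0.22 / 0.0001788854 = 1229.8 MPa
sigma = sigma_0 + k/sqrt(d) = 68 + 1229.8 = 1297.8 MPa

1297.8


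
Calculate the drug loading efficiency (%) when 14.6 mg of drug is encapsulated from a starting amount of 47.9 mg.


Drug loading efficiency = (drug loaded / drug initial) * 100
DLE = 14.6 / 47.9 * 100
DLE = 0.3048 * 100
DLE = 30.48%

30.48


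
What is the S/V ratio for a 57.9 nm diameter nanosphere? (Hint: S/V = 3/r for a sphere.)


Radius r = 57.9/2 = 28.95 nm
S/V = 3 / r = 3 / 28.95
S/V = 0.1036 nm^-1

0.1036


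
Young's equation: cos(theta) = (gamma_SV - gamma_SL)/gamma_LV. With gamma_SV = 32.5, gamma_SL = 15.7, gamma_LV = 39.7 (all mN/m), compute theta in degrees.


cos(theta) = (gamma_SV - gamma_SL) / gamma_LV
cos(theta) = (32.5 - 15.7) / 39.7
cos(theta) = 0.423174
theta = arccos(0.423174) = 64.96 degrees

64.96


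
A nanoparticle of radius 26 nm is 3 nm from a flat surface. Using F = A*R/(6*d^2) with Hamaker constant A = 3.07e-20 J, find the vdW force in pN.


Convert to SI: R = 26 nm = 2.6e-08 m, d = 3 nm = 3e-09 m
F = A * R / (6 * d^2)
F = 3.07e-20 * 2.6e-08 / (6 * (3e-09)^2)
F = 1.47815e-11 N = 14.781 pN

14.781


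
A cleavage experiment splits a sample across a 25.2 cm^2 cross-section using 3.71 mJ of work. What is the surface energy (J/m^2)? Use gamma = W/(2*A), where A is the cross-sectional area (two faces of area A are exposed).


Convert: A = 25.2 cm^2 = 0.00252 m^2, W = 3.71 mJ = 0.00371 J
Cleaving exposes two faces of area A, so total new surface = 2*A and gamma = W / (2*A)
gamma = 0.00371 / (2 * 0.00252)
gamma = 0.736 J/m^2

0.736


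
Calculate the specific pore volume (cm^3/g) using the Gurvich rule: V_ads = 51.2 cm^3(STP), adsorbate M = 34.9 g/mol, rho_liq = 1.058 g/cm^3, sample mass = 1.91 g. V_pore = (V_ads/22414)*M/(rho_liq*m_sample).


Moles adsorbed n = V_ads / 22414 = 51.2 / 22414 = 2.284287e-03 mol
Liquid volume V_liq = n * M / rho_liq = 2.284287e-03 * 34.9 / 1.058 = 0.07535 cm^3
Specific pore volume V_pore = V_liq / m_sample = 0.07535 / 1.91
V_pore = 0.0395 cm^3/g

0.0395


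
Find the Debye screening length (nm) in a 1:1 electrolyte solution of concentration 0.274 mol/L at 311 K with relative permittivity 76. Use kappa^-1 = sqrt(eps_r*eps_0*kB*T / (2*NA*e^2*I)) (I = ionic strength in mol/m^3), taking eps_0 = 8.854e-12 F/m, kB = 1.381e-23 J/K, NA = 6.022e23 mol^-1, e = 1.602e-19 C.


Ionic strength I = 0.274 * 1^2 * 1000 = 274 mol/m^3
kappa^-1 = sqrt(76 * 8.854e-12 * 1.381e-23 * 311 / (2 * 6.022e23 * (1.602e-19)^2 * 274))
kappa^-1 = 0.584 nm

0.584


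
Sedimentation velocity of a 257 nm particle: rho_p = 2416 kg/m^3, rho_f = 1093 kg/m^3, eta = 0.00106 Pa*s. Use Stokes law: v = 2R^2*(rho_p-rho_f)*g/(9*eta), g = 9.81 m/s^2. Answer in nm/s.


Radius R = 257/2 nm = 1.285e-07 m
Density difference = 2416 - 1093 = 1323 kg/m^3
v = 2 * R^2 * (rho_p - rho_f) * g / (9 * eta)
v = 2 * (1.285e-07)^2 * 1323 * 9.81 / (9 * 0.00106)
v = 4.4928e-08 m/s = 44.928 nm/s

44.928


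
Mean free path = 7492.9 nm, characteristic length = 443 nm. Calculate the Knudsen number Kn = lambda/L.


Knudsen number Kn = lambda / L
Kn = 7492.9 / 443
Kn = 16.914

16.914


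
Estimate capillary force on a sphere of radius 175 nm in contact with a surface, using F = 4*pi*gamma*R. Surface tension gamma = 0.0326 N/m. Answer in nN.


Convert radius: R = 175 nm = 1.75e-07 m
F = 4 * pi * gamma * R
F = 4 * pi * 0.0326 * 1.75e-07
F = 7.16911e-08 N = 71.6911 nN

71.6911


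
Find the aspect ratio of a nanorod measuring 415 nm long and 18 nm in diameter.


Aspect ratio AR = length / diameter
AR = 415 / 18
AR = 23.06

23.06


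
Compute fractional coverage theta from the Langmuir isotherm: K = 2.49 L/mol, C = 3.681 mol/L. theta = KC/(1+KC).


Langmuir isotherm: theta = K*C / (1 + K*C)
K*C = 2.49 * 3.681 = 9.16569
theta = 9.16569 / (1 + 9.16569) = 9.16569 / 10.16569
theta = 0.9016

0.9016


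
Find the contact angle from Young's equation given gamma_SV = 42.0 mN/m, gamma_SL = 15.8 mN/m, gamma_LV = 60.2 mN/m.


cos(theta) = (gamma_SV - gamma_SL) / gamma_LV
cos(theta) = (42.0 - 15.8) / 60.2
cos(theta) = 0.435216
theta = arccos(0.435216) = 64.2 degrees

64.2


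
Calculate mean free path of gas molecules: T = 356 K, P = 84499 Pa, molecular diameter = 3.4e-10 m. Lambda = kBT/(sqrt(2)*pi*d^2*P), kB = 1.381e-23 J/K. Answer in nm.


Mean free path: lambda = kB*T / (sqrt(2) * pi * d^2 * P)
lambda = 1.381e-23 * 356 / (sqrt(2) * pi * (3.4e-10)^2 * 84499)
lambda = 1.13284e-07 m
lambda = 113.28 nm

113.28


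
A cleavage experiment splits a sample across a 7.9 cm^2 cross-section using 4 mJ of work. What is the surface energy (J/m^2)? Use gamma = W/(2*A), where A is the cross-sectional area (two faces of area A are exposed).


Convert: A = 7.9 cm^2 = 0.00079 m^2, W = 4 mJ = 0.004 J
Cleaving exposes two faces of area A, so total new surface = 2*A and gamma = W / (2*A)
gamma = 0.004 / (2 * 0.00079)
gamma = 2.532 J/m^2

2.532


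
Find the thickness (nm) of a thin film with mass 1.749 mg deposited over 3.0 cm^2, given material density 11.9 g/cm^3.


Convert: m = 1.749 mg = 1.7490e-06 kg, A = 3.0 cm^2 = 3.0000e-04 m^2, rho = 11.9 g/cm^3 = 11900 kg/m^3
t = m / (A * rho)
t = 1.7490e-06 / (3.0000e-04 * 11900)
t = 4.8992e-07 m = 489.9 nm

489.9


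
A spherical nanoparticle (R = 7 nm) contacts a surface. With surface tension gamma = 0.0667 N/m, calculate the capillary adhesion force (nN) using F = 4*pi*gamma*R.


Convert radius: R = 7 nm = 7e-09 m
F = 4 * pi * gamma * R
F = 4 * pi * 0.0667 * 7e-09
F = 5.86724e-09 N = 5.8672 nN

5.8672


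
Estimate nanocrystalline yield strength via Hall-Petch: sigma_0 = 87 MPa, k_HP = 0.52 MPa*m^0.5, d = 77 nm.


d = 77 nm = 7.7e-08 m
sqrt(d) = 0.0002774887
Hall-Petch contribution = k / sqrt(d) = 0.52 / 0.0002774887 = 1873.9 MPa
sigma = sigma_0 + k/sqrt(d) = 87 + 1873.9 = 1960.9 MPa

1960.9


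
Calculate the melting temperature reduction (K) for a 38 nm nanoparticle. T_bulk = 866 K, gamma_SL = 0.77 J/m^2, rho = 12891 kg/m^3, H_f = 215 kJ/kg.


Radius R = 38/2 = 19 nm = 1.9e-08 m
Convert H_f = 215 kJ/kg = 215000 J/kg
dT = 2 * gamma_SL * T_bulk / (rho * H_f * R)
dT = 2 * 0.77 * 866 / (12891 * 215000 * 1.9e-08)
dT = 25.3 K

25.3


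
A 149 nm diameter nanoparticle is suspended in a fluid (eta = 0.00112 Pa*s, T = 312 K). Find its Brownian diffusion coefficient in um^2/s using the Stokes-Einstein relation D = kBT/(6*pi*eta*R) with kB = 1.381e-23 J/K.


Radius R = 149/2 = 74.5 nm = 7.45e-08 m
D = kB*T / (6*pi*eta*R)
D = 1.381e-23 * 312 / (6 * pi * 0.00112 * 7.45e-08)
D = 2.73951e-12 m^2/s = 2.74 um^2/s

2.74


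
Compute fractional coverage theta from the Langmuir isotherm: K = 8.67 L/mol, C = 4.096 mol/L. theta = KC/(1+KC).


Langmuir isotherm: theta = K*C / (1 + K*C)
K*C = 8.67 * 4.096 = 35.51232
theta = 35.51232 / (1 + 35.51232) = 35.51232 / 36.51232
theta = 0.9726

0.9726


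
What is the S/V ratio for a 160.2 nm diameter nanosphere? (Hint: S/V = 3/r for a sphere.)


Radius r = 160.2/2 = 80.1 nm
S/V = 3 / r = 3 / 80.1
S/V = 0.0375 nm^-1

0.0375


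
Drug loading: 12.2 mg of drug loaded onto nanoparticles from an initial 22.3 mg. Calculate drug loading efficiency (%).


Drug loading efficiency = (drug loaded / drug initial) * 100
DLE = 12.2 / 22.3 * 100
DLE = 0.5471 * 100
DLE = 54.71%

54.71


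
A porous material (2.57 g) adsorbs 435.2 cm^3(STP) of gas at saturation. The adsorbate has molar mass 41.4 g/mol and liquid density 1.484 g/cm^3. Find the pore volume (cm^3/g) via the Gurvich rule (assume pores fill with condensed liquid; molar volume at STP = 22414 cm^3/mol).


Moles adsorbed n = V_ads / 22414 = 435.2 / 22414 = 1.941644e-02 mol
Liquid volume V_liq = n * M / rho_liq = 1.941644e-02 * 41.4 / 1.484 = 0.54167 cm^3
Specific pore volume V_pore = V_liq / m_sample = 0.54167 / 2.57
V_pore = 0.2108 cm^3/g

0.2108


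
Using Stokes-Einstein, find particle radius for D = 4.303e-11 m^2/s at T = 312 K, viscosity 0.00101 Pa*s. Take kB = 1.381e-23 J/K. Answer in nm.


Stokes-Einstein: R = kB*T / (6*pi*eta*D)
R = 1.381e-23 * 312 / (6 * pi * 0.00101 * 4.303e-11)
R = 5.25962e-09 m = 5.26 nm

5.26


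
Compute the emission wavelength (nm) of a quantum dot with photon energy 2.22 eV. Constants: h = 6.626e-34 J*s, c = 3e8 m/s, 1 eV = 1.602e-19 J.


Convert energy: E = 2.22 eV = 2.22 * 1.602e-19 = 3.55644e-19 J
lambda = h*c / E = 6.626e-34 * 3e8 / 3.55644e-19
lambda = 5.5893e-07 m = 558.9 nm

558.9


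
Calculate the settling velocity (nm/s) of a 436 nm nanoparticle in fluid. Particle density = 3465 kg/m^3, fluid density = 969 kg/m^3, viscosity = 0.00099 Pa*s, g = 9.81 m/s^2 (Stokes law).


Radius R = 436/2 nm = 2.18e-07 m
Density difference = 3465 - 969 = 2496 kg/m^3
v = 2 * R^2 * (rho_p - rho_f) * g / (9 * eta)
v = 2 * (2.18e-07)^2 * 2496 * 9.81 / (9 * 0.00099)
v = 2.61203e-07 m/s = 261.2034 nm/s

261.2034


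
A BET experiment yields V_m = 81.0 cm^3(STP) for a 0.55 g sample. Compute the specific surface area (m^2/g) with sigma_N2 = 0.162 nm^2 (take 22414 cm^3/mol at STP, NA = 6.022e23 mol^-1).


Number of moles in monolayer = V_m / 22414 = 81.0 / 22414 = 0.00361381
Number of molecules = moles * NA = 0.00361381 * 6.022e23
SA = molecules * sigma / mass
SA = (81.0 / 22414) * 6.022e23 * 0.162e-18 / 0.55
SA = 641.0 m^2/g

641.0


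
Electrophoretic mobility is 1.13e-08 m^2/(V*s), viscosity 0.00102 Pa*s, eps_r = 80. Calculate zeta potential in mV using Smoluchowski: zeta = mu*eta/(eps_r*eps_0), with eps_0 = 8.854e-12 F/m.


Smoluchowski equation: zeta = mu * eta / (eps_r * eps_0)
zeta = 1.13e-08 * 0.00102 / (80 * 8.854e-12)
zeta = 0.016272 V = 16.27 mV

16.27


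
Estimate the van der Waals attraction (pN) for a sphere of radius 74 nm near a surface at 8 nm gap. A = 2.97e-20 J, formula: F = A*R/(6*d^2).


Convert to SI: R = 74 nm = 7.4e-08 m, d = 8 nm = 8e-09 m
F = A * R / (6 * d^2)
F = 2.97e-20 * 7.4e-08 / (6 * (8e-09)^2)
F = 5.72344e-12 N = 5.723 pN

5.723


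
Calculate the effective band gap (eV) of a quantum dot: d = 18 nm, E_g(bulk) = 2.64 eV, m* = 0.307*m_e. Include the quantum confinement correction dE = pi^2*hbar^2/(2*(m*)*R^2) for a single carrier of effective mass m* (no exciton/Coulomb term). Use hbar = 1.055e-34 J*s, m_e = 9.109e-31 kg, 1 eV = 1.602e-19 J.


Radius R = 18/2 nm = 9e-09 m
Confinement energy dE = pi^2 * hbar^2 / (2 * m_eff * m_e * R^2)
dE = pi^2 * (1.055e-34)^2 / (2 * 0.307 * 9.109e-31 * (9e-09)^2) J, divided by 1.602e-19 J/eV
dE = 0.0151 eV
Total band gap = E_g(bulk) + dE = 2.64 + 0.0151 = 2.6551 eV

2.6551


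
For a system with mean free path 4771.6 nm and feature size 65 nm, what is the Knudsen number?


Knudsen number Kn = lambda / L
Kn = 4771.6 / 65
Kn = 73.4092

73.4092


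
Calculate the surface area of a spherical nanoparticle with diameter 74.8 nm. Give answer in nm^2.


Radius r = 74.8/2 = 37.4 nm
Surface area SA = 4 * pi * r^2
SA = 4 * pi * (37.4)^2
SA = 17577.34 nm^2

17577.34


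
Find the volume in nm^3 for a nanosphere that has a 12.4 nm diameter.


Radius r = 12.4/2 = 6.2 nm
Volume V = (4/3) * pi * r^3
V = (4/3) * pi * (6.2)^3
V = 998.31 nm^3

998.31


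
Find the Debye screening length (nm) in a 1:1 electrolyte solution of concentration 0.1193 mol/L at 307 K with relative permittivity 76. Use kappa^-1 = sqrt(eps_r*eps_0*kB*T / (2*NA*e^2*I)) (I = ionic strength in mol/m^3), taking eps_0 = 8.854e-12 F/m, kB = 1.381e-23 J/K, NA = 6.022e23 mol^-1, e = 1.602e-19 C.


Ionic strength I = 0.1193 * 1^2 * 1000 = 119.3 mol/m^3
kappa^-1 = sqrt(76 * 8.854e-12 * 1.381e-23 * 307 / (2 * 6.022e23 * (1.602e-19)^2 * 119.3))
kappa^-1 = 0.88 nm

0.88
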